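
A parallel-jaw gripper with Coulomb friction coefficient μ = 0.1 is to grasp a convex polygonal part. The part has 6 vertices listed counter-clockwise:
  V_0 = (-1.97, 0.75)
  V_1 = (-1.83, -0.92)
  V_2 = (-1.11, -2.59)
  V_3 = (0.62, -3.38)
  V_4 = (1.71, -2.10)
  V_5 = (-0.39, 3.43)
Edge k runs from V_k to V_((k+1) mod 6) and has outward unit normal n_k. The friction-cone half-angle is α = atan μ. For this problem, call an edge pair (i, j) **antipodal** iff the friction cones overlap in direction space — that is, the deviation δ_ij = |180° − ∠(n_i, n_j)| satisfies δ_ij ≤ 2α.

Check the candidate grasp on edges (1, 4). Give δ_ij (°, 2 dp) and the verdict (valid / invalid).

δ = 2.53°, valid

α = atan 0.1 = 5.71°;  2α = 11.42°
edge 1: e_1 = (+0.72, -1.67);  n_1 = (-0.9183, -0.3959)
edge 4: e_4 = (-2.10, +5.53);  n_4 = (+0.9349, +0.3550)
∠(n_1, n_4) = 177.47°
δ = |180° − 177.47°| = 2.53°
2.53° ≤ 2α = 11.42°  →  valid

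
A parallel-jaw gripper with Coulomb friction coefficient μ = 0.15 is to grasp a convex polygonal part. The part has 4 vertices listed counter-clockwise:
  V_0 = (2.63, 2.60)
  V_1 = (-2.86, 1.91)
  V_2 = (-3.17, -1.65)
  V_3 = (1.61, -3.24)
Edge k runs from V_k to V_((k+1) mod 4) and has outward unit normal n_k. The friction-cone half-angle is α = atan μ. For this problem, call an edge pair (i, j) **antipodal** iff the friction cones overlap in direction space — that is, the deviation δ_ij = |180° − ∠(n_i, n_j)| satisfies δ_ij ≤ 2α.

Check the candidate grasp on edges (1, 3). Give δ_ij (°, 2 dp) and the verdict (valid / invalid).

α = atan 0.15 = 8.53°;  2α = 17.06°
edge 1: e_1 = (-0.31, -3.56);  n_1 = (-0.9962, +0.0868)
edge 3: e_3 = (+1.02, +5.84);  n_3 = (+0.9851, -0.1721)
∠(n_1, n_3) = 175.07°
δ = |180° − 175.07°| = 4.93°
4.93° ≤ 2α = 17.06°  →  valid

δ = 4.93°, valid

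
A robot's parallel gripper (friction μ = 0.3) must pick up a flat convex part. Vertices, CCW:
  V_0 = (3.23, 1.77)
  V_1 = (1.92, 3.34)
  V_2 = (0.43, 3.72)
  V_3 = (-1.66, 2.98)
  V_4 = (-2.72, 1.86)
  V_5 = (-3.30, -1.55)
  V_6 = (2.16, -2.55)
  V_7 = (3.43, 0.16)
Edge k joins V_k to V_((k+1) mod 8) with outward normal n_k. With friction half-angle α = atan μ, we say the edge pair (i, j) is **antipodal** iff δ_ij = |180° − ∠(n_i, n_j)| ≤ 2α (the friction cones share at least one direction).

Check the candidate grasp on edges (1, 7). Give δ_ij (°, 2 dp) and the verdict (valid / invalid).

α = atan 0.3 = 16.70°;  2α = 33.40°
edge 1: e_1 = (-1.49, +0.38);  n_1 = (+0.2471, +0.9690)
edge 7: e_7 = (-0.20, +1.61);  n_7 = (+0.9924, +0.1233)
∠(n_1, n_7) = 68.61°
δ = |180° − 68.61°| = 111.39°
111.39° > 2α = 33.40°  →  invalid

δ = 111.39°, invalid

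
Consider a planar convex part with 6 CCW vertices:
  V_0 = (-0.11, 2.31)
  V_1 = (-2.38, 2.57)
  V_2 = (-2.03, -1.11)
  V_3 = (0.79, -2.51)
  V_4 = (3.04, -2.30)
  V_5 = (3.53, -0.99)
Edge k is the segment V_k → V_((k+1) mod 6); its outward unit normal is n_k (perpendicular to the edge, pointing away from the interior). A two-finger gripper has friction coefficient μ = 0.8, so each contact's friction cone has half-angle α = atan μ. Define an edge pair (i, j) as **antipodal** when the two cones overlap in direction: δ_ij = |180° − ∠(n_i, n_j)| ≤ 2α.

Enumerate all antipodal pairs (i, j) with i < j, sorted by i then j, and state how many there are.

count = 7; pairs: (0,2), (0,3), (0,4), (1,4), (1,5), (2,5), (3,5)

α = atan 0.8 = 38.66°;  2α = 77.32°
n_0 = (+0.1138, +0.9935)
n_1 = (-0.9955, -0.0947)
n_2 = (-0.4447, -0.8957)
n_3 = (+0.0929, -0.9957)
n_4 = (+0.9366, -0.3503)
n_5 = (+0.6717, +0.7409)
  (0,1): δ = 78.03°  ·
  (0,2): δ = 19.87°  ✓
  (0,3): δ = 11.87°  ✓
  (0,4): δ = 76.03°  ✓
  (0,5): δ = 144.34°  ·
  (1,2): δ = 121.84°  ·
  (1,3): δ = 90.10°  ·
  (1,4): δ = 25.94°  ✓
  (1,5): δ = 42.37°  ✓
  (2,3): δ = 148.27°  ·
  (2,4): δ = 84.11°  ·
  (2,5): δ = 15.79°  ✓
  (3,4): δ = 115.84°  ·
  (3,5): δ = 47.53°  ✓
  (4,5): δ = 111.69°  ·
antipodal pairs: 7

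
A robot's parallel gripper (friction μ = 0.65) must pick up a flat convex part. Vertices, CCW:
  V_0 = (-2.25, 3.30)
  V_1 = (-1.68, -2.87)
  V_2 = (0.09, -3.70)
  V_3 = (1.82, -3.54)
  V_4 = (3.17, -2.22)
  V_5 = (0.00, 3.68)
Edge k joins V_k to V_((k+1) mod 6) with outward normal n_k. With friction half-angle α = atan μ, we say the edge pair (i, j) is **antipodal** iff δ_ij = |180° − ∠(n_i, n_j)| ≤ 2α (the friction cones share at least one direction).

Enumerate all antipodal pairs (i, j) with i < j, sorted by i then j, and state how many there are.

count = 6; pairs: (0,3), (0,4), (1,4), (1,5), (2,5), (3,5)

α = atan 0.65 = 33.02°;  2α = 66.05°
n_0 = (-0.9958, -0.0920)
n_1 = (-0.4246, -0.9054)
n_2 = (+0.0921, -0.9958)
n_3 = (+0.6991, -0.7150)
n_4 = (+0.8809, +0.4733)
n_5 = (-0.1665, +0.9860)
  (0,1): δ = 120.40°  ·
  (0,2): δ = 89.99°  ·
  (0,3): δ = 50.92°  ✓
  (0,4): δ = 22.97°  ✓
  (0,5): δ = 94.31°  ·
  (1,2): δ = 149.59°  ·
  (1,3): δ = 110.52°  ·
  (1,4): δ = 36.63°  ✓
  (1,5): δ = 34.71°  ✓
  (2,3): δ = 140.93°  ·
  (2,4): δ = 67.04°  ·
  (2,5): δ = 4.30°  ✓
  (3,4): δ = 106.11°  ·
  (3,5): δ = 34.77°  ✓
  (4,5): δ = 108.66°  ·
antipodal pairs: 6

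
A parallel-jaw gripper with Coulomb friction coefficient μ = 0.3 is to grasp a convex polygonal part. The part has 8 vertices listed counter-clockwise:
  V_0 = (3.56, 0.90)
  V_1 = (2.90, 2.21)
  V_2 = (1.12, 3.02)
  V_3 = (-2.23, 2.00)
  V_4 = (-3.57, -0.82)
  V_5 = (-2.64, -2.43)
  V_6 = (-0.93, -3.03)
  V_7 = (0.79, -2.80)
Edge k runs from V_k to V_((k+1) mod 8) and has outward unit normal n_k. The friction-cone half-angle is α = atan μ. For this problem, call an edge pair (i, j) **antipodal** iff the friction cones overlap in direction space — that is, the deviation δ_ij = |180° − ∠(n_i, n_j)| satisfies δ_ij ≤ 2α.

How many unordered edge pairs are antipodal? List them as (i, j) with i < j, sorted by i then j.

count = 5; pairs: (0,4), (1,5), (1,6), (2,6), (3,7)

α = atan 0.3 = 16.70°;  2α = 33.40°
n_0 = (+0.8931, +0.4499)
n_1 = (+0.4142, +0.9102)
n_2 = (-0.2913, +0.9566)
n_3 = (-0.9032, +0.4292)
n_4 = (-0.8659, -0.5002)
n_5 = (-0.3311, -0.9436)
n_6 = (+0.1325, -0.9912)
n_7 = (+0.8005, -0.5993)
  (0,1): δ = 141.21°  ·
  (0,2): δ = 99.81°  ·
  (0,3): δ = 52.16°  ·
  (0,4): δ = 3.27°  ✓
  (0,5): δ = 43.93°  ·
  (0,6): δ = 70.88°  ·
  (0,7): δ = 116.44°  ·
  (1,2): δ = 138.60°  ·
  (1,3): δ = 90.95°  ·
  (1,4): δ = 35.52°  ·
  (1,5): δ = 5.13°  ✓
  (1,6): δ = 32.08°  ✓
  (1,7): δ = 77.65°  ·
  (2,3): δ = 132.35°  ·
  (2,4): δ = 76.92°  ·
  (2,5): δ = 36.27°  ·
  (2,6): δ = 9.32°  ✓
  (2,7): δ = 36.25°  ·
  (3,4): δ = 124.57°  ·
  (3,5): δ = 83.92°  ·
  (3,6): δ = 56.97°  ·
  (3,7): δ = 11.40°  ✓
  (4,5): δ = 139.35°  ·
  (4,6): δ = 112.40°  ·
  (4,7): δ = 66.83°  ·
  (5,6): δ = 153.05°  ·
  (5,7): δ = 107.49°  ·
  (6,7): δ = 134.44°  ·
antipodal pairs: 5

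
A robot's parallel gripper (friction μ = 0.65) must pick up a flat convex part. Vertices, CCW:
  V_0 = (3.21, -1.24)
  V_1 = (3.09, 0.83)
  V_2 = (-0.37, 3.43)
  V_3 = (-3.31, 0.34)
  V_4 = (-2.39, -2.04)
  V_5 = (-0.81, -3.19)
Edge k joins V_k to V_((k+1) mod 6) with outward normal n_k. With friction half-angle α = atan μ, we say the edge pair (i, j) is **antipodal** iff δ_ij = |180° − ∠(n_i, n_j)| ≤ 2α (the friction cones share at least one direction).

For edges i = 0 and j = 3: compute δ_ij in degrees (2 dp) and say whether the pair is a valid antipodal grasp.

δ = 17.82°, valid

α = atan 0.65 = 33.02°;  2α = 66.05°
edge 0: e_0 = (-0.12, +2.07);  n_0 = (+0.9983, +0.0579)
edge 3: e_3 = (+0.92, -2.38);  n_3 = (-0.9327, -0.3606)
∠(n_0, n_3) = 162.18°
δ = |180° − 162.18°| = 17.82°
17.82° ≤ 2α = 66.05°  →  valid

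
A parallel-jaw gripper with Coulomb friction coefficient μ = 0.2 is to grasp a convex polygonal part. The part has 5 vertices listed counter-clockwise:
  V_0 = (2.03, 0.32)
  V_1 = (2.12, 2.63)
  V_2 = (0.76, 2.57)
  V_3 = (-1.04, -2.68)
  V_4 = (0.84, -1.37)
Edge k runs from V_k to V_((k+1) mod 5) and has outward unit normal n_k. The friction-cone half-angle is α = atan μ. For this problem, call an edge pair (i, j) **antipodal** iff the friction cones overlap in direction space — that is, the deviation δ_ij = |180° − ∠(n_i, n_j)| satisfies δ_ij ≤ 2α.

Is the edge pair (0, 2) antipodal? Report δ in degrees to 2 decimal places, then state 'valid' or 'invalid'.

δ = 16.69°, valid

α = atan 0.2 = 11.31°;  2α = 22.62°
edge 0: e_0 = (+0.09, +2.31);  n_0 = (+0.9992, -0.0389)
edge 2: e_2 = (-1.80, -5.25);  n_2 = (-0.9459, +0.3243)
∠(n_0, n_2) = 163.31°
δ = |180° − 163.31°| = 16.69°
16.69° ≤ 2α = 22.62°  →  valid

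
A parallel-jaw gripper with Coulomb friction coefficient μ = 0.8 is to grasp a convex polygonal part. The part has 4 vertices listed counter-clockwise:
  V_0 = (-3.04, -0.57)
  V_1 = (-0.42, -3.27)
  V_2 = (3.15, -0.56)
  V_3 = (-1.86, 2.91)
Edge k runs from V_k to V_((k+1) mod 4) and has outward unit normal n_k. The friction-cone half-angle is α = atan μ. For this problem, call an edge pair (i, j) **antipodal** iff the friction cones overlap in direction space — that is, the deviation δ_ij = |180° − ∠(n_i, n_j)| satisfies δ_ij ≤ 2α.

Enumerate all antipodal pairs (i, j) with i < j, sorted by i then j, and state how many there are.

α = atan 0.8 = 38.66°;  2α = 77.32°
n_0 = (-0.7177, -0.6964)
n_1 = (+0.6046, -0.7965)
n_2 = (+0.5694, +0.8221)
n_3 = (-0.9470, +0.3211)
  (0,1): δ = 96.94°  ·
  (0,2): δ = 11.15°  ✓
  (0,3): δ = 117.13°  ·
  (1,2): δ = 71.91°  ✓
  (1,3): δ = 34.07°  ✓
  (2,3): δ = 74.02°  ✓
antipodal pairs: 4

count = 4; pairs: (0,2), (1,2), (1,3), (2,3)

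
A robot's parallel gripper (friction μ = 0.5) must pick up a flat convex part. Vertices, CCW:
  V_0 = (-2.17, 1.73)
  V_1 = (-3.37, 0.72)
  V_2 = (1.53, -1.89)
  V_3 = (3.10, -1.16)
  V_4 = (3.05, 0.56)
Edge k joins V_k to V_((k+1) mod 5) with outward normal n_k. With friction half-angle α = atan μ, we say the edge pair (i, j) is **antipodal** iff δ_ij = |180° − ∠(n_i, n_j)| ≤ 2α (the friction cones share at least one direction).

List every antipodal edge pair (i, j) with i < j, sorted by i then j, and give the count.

count = 4; pairs: (0,2), (0,3), (1,4), (2,4)

α = atan 0.5 = 26.57°;  2α = 53.13°
n_0 = (-0.6439, +0.7651)
n_1 = (-0.4701, -0.8826)
n_2 = (+0.4216, -0.9068)
n_3 = (+0.9996, +0.0291)
n_4 = (+0.2187, +0.9758)
  (0,1): δ = 68.13°  ·
  (0,2): δ = 15.15°  ✓
  (0,3): δ = 51.58°  ✓
  (0,4): δ = 127.28°  ·
  (1,2): δ = 127.02°  ·
  (1,3): δ = 60.29°  ·
  (1,4): δ = 15.41°  ✓
  (2,3): δ = 113.27°  ·
  (2,4): δ = 37.57°  ✓
  (3,4): δ = 104.30°  ·
antipodal pairs: 4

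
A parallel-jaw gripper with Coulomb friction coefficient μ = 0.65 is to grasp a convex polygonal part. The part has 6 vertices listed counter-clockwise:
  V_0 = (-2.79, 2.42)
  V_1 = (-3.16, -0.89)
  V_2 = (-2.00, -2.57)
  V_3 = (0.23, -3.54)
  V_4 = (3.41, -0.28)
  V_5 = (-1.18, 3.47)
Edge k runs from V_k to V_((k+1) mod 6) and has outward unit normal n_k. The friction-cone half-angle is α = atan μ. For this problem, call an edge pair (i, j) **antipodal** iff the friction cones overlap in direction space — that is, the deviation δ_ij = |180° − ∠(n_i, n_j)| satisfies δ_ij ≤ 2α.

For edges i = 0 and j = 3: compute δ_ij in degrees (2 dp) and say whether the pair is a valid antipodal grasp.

δ = 37.91°, valid

α = atan 0.65 = 33.02°;  2α = 66.05°
edge 0: e_0 = (-0.37, -3.31);  n_0 = (-0.9938, +0.1111)
edge 3: e_3 = (+3.18, +3.26);  n_3 = (+0.7158, -0.6983)
∠(n_0, n_3) = 142.09°
δ = |180° − 142.09°| = 37.91°
37.91° ≤ 2α = 66.05°  →  valid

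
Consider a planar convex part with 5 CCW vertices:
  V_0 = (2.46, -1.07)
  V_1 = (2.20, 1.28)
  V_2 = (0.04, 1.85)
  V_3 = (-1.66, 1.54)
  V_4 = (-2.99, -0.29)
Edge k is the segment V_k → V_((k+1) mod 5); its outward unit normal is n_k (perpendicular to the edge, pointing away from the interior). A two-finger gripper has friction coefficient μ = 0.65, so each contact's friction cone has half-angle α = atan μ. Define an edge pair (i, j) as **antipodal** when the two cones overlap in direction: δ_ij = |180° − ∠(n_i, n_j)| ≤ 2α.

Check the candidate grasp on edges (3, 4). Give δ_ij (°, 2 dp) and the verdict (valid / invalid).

δ = 62.14°, valid

α = atan 0.65 = 33.02°;  2α = 66.05°
edge 3: e_3 = (-1.33, -1.83);  n_3 = (-0.8089, +0.5879)
edge 4: e_4 = (+5.45, -0.78);  n_4 = (-0.1417, -0.9899)
∠(n_3, n_4) = 117.86°
δ = |180° − 117.86°| = 62.14°
62.14° ≤ 2α = 66.05°  →  valid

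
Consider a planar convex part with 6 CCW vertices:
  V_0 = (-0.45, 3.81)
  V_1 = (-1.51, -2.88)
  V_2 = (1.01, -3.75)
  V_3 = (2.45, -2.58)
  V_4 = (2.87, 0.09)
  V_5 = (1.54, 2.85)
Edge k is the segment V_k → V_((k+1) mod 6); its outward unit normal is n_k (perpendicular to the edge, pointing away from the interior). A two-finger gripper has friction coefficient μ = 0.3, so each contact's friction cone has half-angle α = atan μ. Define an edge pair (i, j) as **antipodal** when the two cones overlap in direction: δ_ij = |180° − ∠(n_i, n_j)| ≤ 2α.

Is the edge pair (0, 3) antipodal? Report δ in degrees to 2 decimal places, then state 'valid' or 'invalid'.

α = atan 0.3 = 16.70°;  2α = 33.40°
edge 0: e_0 = (-1.06, -6.69);  n_0 = (-0.9877, +0.1565)
edge 3: e_3 = (+0.42, +2.67);  n_3 = (+0.9879, -0.1554)
∠(n_0, n_3) = 179.94°
δ = |180° − 179.94°| = 0.06°
0.06° ≤ 2α = 33.40°  →  valid

δ = 0.06°, valid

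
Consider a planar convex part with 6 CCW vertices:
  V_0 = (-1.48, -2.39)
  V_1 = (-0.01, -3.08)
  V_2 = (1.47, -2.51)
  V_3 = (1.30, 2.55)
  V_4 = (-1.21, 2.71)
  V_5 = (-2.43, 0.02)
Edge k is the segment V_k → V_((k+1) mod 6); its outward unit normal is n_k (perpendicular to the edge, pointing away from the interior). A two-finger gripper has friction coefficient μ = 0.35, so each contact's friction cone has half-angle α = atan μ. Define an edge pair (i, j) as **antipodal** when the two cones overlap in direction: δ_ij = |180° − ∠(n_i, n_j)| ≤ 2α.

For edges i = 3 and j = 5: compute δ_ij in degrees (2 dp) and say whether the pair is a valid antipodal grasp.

α = atan 0.35 = 19.29°;  2α = 38.58°
edge 3: e_3 = (-2.51, +0.16);  n_3 = (+0.0636, +0.9980)
edge 5: e_5 = (+0.95, -2.41);  n_5 = (-0.9303, -0.3667)
∠(n_3, n_5) = 115.16°
δ = |180° − 115.16°| = 64.84°
64.84° > 2α = 38.58°  →  invalid

δ = 64.84°, invalid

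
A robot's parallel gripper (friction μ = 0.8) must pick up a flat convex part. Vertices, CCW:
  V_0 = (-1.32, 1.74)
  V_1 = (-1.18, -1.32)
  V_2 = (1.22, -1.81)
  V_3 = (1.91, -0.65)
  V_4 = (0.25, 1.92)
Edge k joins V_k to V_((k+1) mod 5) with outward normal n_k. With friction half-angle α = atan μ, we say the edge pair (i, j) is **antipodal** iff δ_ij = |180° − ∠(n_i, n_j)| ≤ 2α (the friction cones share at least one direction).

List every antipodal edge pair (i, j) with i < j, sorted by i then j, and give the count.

count = 5; pairs: (0,2), (0,3), (1,3), (1,4), (2,4)

α = atan 0.8 = 38.66°;  2α = 77.32°
n_0 = (-0.9990, -0.0457)
n_1 = (-0.2000, -0.9798)
n_2 = (+0.8594, -0.5112)
n_3 = (+0.8400, +0.5426)
n_4 = (-0.1139, +0.9935)
  (0,1): δ = 104.16°  ·
  (0,2): δ = 33.36°  ✓
  (0,3): δ = 30.24°  ✓
  (0,4): δ = 93.92°  ·
  (1,2): δ = 109.21°  ·
  (1,3): δ = 45.60°  ✓
  (1,4): δ = 18.08°  ✓
  (2,3): δ = 116.40°  ·
  (2,4): δ = 52.71°  ✓
  (3,4): δ = 116.32°  ·
antipodal pairs: 5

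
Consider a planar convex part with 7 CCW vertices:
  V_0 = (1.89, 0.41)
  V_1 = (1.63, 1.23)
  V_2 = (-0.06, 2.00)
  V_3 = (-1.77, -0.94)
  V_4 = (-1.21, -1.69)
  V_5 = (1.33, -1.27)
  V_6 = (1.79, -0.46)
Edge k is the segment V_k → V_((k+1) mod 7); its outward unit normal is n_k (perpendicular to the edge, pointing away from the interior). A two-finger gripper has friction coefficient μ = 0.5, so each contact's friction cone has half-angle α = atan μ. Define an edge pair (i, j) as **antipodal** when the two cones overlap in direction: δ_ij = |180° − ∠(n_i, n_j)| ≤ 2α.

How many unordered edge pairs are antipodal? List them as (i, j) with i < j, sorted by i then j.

α = atan 0.5 = 26.57°;  2α = 53.13°
n_0 = (+0.9532, +0.3022)
n_1 = (+0.4146, +0.9100)
n_2 = (-0.8644, +0.5028)
n_3 = (-0.8013, -0.5983)
n_4 = (+0.1631, -0.9866)
n_5 = (+0.8696, -0.4938)
n_6 = (+0.9935, -0.1142)
  (0,1): δ = 132.09°  ·
  (0,2): δ = 47.78°  ✓
  (0,3): δ = 19.16°  ✓
  (0,4): δ = 81.80°  ·
  (0,5): δ = 132.82°  ·
  (0,6): δ = 155.85°  ·
  (1,2): δ = 95.69°  ·
  (1,3): δ = 28.76°  ✓
  (1,4): δ = 33.88°  ✓
  (1,5): δ = 84.90°  ·
  (1,6): δ = 107.94°  ·
  (2,3): δ = 113.07°  ·
  (2,4): δ = 50.43°  ✓
  (2,5): δ = 0.59°  ✓
  (2,6): δ = 23.63°  ✓
  (3,4): δ = 117.36°  ·
  (3,5): δ = 66.34°  ·
  (3,6): δ = 43.30°  ✓
  (4,5): δ = 128.98°  ·
  (4,6): δ = 105.95°  ·
  (5,6): δ = 156.96°  ·
antipodal pairs: 8

count = 8; pairs: (0,2), (0,3), (1,3), (1,4), (2,4), (2,5), (2,6), (3,6)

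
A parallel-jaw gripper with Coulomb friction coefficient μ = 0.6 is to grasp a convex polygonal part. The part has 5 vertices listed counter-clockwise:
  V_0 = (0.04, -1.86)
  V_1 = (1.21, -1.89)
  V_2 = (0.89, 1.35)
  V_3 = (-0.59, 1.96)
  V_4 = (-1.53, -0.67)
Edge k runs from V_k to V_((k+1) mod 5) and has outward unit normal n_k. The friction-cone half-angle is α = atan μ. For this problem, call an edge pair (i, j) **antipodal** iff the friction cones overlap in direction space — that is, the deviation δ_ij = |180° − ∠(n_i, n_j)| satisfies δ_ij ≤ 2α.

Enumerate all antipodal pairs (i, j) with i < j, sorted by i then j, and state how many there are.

count = 4; pairs: (0,2), (1,3), (1,4), (2,4)

α = atan 0.6 = 30.96°;  2α = 61.93°
n_0 = (-0.0256, -0.9997)
n_1 = (+0.9952, +0.0983)
n_2 = (+0.3811, +0.9245)
n_3 = (-0.9417, +0.3366)
n_4 = (-0.6041, -0.7969)
  (0,1): δ = 82.89°  ·
  (0,2): δ = 20.93°  ✓
  (0,3): δ = 71.80°  ·
  (0,4): δ = 144.31°  ·
  (1,2): δ = 118.04°  ·
  (1,3): δ = 25.31°  ✓
  (1,4): δ = 47.20°  ✓
  (2,3): δ = 87.27°  ·
  (2,4): δ = 14.76°  ✓
  (3,4): δ = 107.49°  ·
antipodal pairs: 4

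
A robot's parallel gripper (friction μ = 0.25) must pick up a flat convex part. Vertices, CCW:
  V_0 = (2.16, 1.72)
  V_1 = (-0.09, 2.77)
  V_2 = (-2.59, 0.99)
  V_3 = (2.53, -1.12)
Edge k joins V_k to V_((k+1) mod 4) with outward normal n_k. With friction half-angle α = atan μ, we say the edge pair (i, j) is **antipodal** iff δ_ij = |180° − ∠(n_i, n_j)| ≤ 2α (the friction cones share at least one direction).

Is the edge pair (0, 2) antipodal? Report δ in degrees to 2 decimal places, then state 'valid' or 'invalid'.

δ = 2.62°, valid

α = atan 0.25 = 14.04°;  2α = 28.07°
edge 0: e_0 = (-2.25, +1.05);  n_0 = (+0.4229, +0.9062)
edge 2: e_2 = (+5.12, -2.11);  n_2 = (-0.3810, -0.9246)
∠(n_0, n_2) = 177.38°
δ = |180° − 177.38°| = 2.62°
2.62° ≤ 2α = 28.07°  →  valid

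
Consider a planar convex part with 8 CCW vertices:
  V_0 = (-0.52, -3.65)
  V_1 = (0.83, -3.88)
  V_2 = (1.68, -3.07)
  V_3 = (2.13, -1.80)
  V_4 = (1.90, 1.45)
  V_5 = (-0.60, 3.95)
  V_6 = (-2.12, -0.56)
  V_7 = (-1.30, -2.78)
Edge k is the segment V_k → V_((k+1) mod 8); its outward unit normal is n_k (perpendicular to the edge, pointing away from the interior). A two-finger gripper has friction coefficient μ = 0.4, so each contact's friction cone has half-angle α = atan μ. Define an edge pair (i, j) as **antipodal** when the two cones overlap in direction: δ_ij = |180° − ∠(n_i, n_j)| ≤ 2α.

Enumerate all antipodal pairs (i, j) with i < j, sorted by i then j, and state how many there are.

α = atan 0.4 = 21.80°;  2α = 43.60°
n_0 = (-0.1680, -0.9858)
n_1 = (+0.6899, -0.7239)
n_2 = (+0.9426, -0.3340)
n_3 = (+0.9975, +0.0706)
n_4 = (+0.7071, +0.7071)
n_5 = (-0.9476, +0.3194)
n_6 = (-0.9381, -0.3465)
n_7 = (-0.7446, -0.6675)
  (0,1): δ = 126.71°  ·
  (0,2): δ = 99.84°  ·
  (0,3): δ = 76.28°  ·
  (0,4): δ = 35.33°  ✓
  (0,5): δ = 81.04°  ·
  (0,6): δ = 119.94°  ·
  (0,7): δ = 141.55°  ·
  (1,2): δ = 153.13°  ·
  (1,3): δ = 129.57°  ·
  (1,4): δ = 88.62°  ·
  (1,5): δ = 27.76°  ✓
  (1,6): δ = 66.65°  ·
  (1,7): δ = 88.26°  ·
  (2,3): δ = 156.44°  ·
  (2,4): δ = 115.49°  ·
  (2,5): δ = 0.89°  ✓
  (2,6): δ = 39.78°  ✓
  (2,7): δ = 61.39°  ·
  (3,4): δ = 139.05°  ·
  (3,5): δ = 22.67°  ✓
  (3,6): δ = 16.22°  ✓
  (3,7): δ = 37.83°  ✓
  (4,5): δ = 63.63°  ·
  (4,6): δ = 24.73°  ✓
  (4,7): δ = 3.12°  ✓
  (5,6): δ = 141.10°  ·
  (5,7): δ = 119.50°  ·
  (6,7): δ = 158.39°  ·
antipodal pairs: 9

count = 9; pairs: (0,4), (1,5), (2,5), (2,6), (3,5), (3,6), (3,7), (4,6), (4,7)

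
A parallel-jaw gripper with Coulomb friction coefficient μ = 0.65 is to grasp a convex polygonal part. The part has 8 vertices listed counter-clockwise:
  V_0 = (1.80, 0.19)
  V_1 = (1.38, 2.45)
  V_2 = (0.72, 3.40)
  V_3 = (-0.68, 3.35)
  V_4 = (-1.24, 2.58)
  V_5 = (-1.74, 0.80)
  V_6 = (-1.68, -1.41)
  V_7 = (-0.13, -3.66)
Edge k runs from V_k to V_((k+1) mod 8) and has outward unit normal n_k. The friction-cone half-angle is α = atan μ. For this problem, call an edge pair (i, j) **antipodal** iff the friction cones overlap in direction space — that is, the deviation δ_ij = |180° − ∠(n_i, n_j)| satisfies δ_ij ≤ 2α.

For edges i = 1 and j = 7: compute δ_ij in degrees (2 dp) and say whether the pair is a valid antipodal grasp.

δ = 118.59°, invalid

α = atan 0.65 = 33.02°;  2α = 66.05°
edge 1: e_1 = (-0.66, +0.95);  n_1 = (+0.8213, +0.5706)
edge 7: e_7 = (+1.93, +3.85);  n_7 = (+0.8940, -0.4481)
∠(n_1, n_7) = 61.41°
δ = |180° − 61.41°| = 118.59°
118.59° > 2α = 66.05°  →  invalid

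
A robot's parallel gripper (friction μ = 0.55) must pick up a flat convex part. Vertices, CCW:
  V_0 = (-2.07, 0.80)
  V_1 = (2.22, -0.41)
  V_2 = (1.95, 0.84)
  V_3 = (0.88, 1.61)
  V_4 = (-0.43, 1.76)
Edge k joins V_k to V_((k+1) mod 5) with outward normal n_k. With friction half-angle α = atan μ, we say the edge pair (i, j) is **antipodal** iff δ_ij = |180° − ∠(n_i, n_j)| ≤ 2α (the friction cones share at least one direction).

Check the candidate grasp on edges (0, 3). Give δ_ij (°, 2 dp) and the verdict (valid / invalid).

α = atan 0.55 = 28.81°;  2α = 57.62°
edge 0: e_0 = (+4.29, -1.21);  n_0 = (-0.2715, -0.9624)
edge 3: e_3 = (-1.31, +0.15);  n_3 = (+0.1138, +0.9935)
∠(n_0, n_3) = 170.78°
δ = |180° − 170.78°| = 9.22°
9.22° ≤ 2α = 57.62°  →  valid

δ = 9.22°, valid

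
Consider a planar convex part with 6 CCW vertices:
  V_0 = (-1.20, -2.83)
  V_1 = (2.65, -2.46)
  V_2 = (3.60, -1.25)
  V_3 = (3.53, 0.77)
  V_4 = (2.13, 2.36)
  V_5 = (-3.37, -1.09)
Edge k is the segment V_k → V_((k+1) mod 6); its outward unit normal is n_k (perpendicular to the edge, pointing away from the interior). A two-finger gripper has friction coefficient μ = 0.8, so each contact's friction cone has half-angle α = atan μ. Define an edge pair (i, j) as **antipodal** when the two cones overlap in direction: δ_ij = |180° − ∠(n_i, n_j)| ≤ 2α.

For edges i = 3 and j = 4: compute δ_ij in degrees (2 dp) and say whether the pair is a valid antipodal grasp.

α = atan 0.8 = 38.66°;  2α = 77.32°
edge 3: e_3 = (-1.40, +1.59);  n_3 = (+0.7505, +0.6608)
edge 4: e_4 = (-5.50, -3.45);  n_4 = (-0.5314, +0.8471)
∠(n_3, n_4) = 80.73°
δ = |180° − 80.73°| = 99.27°
99.27° > 2α = 77.32°  →  invalid

δ = 99.27°, invalid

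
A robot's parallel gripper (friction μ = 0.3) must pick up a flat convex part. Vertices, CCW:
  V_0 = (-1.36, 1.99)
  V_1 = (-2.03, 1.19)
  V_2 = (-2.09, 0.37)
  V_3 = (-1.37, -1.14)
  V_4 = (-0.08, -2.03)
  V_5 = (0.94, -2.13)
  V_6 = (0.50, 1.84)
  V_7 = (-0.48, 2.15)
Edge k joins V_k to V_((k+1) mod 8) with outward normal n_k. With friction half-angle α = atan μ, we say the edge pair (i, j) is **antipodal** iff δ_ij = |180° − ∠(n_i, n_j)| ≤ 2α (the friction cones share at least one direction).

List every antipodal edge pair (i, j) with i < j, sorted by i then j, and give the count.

count = 5; pairs: (1,5), (2,5), (3,6), (4,6), (4,7)

α = atan 0.3 = 16.70°;  2α = 33.40°
n_0 = (-0.7666, +0.6421)
n_1 = (-0.9973, +0.0730)
n_2 = (-0.9026, -0.4304)
n_3 = (-0.5679, -0.8231)
n_4 = (-0.0976, -0.9952)
n_5 = (+0.9939, +0.1102)
n_6 = (+0.3016, +0.9534)
n_7 = (-0.1789, +0.9839)
  (0,1): δ = 144.24°  ·
  (0,2): δ = 114.56°  ·
  (0,3): δ = 84.66°  ·
  (0,4): δ = 55.65°  ·
  (0,5): δ = 46.27°  ·
  (0,6): δ = 112.39°  ·
  (0,7): δ = 140.25°  ·
  (1,2): δ = 150.32°  ·
  (1,3): δ = 120.42°  ·
  (1,4): δ = 91.41°  ·
  (1,5): δ = 10.51°  ✓
  (1,6): δ = 76.63°  ·
  (1,7): δ = 104.49°  ·
  (2,3): δ = 150.10°  ·
  (2,4): δ = 121.09°  ·
  (2,5): δ = 19.17°  ✓
  (2,6): δ = 46.95°  ·
  (2,7): δ = 74.81°  ·
  (3,4): δ = 151.00°  ·
  (3,5): δ = 49.07°  ·
  (3,6): δ = 17.05°  ✓
  (3,7): δ = 44.91°  ·
  (4,5): δ = 78.08°  ·
  (4,6): δ = 11.95°  ✓
  (4,7): δ = 15.90°  ✓
  (5,6): δ = 113.88°  ·
  (5,7): δ = 86.02°  ·
  (6,7): δ = 152.14°  ·
antipodal pairs: 5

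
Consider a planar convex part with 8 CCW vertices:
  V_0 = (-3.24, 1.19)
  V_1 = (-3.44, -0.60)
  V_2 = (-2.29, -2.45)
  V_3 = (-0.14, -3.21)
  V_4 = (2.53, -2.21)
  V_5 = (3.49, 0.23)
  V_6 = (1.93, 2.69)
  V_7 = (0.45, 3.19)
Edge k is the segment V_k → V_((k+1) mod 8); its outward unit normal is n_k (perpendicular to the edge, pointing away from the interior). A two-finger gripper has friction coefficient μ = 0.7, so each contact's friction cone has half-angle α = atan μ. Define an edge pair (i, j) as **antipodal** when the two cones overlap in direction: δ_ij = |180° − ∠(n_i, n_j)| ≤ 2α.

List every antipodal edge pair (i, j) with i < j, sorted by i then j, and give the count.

α = atan 0.7 = 34.99°;  2α = 69.98°
n_0 = (-0.9938, +0.1110)
n_1 = (-0.8493, -0.5279)
n_2 = (-0.3333, -0.9428)
n_3 = (+0.3507, -0.9365)
n_4 = (+0.9306, -0.3661)
n_5 = (+0.8445, +0.5355)
n_6 = (+0.3201, +0.9474)
n_7 = (-0.4765, +0.8792)
  (0,1): δ = 141.76°  ·
  (0,2): δ = 103.09°  ·
  (0,3): δ = 63.09°  ✓
  (0,4): δ = 15.10°  ✓
  (0,5): δ = 38.76°  ✓
  (0,6): δ = 77.71°  ·
  (0,7): δ = 124.83°  ·
  (1,2): δ = 141.33°  ·
  (1,3): δ = 101.33°  ·
  (1,4): δ = 53.34°  ✓
  (1,5): δ = 0.51°  ✓
  (1,6): δ = 39.47°  ✓
  (1,7): δ = 86.59°  ·
  (2,3): δ = 140.00°  ·
  (2,4): δ = 92.01°  ·
  (2,5): δ = 38.15°  ✓
  (2,6): δ = 0.80°  ✓
  (2,7): δ = 47.93°  ✓
  (3,4): δ = 132.01°  ·
  (3,5): δ = 78.15°  ·
  (3,6): δ = 39.20°  ✓
  (3,7): δ = 7.93°  ✓
  (4,5): δ = 126.14°  ·
  (4,6): δ = 87.19°  ·
  (4,7): δ = 40.07°  ✓
  (5,6): δ = 141.05°  ·
  (5,7): δ = 93.92°  ·
  (6,7): δ = 132.88°  ·
antipodal pairs: 12

count = 12; pairs: (0,3), (0,4), (0,5), (1,4), (1,5), (1,6), (2,5), (2,6), (2,7), (3,6), (3,7), (4,7)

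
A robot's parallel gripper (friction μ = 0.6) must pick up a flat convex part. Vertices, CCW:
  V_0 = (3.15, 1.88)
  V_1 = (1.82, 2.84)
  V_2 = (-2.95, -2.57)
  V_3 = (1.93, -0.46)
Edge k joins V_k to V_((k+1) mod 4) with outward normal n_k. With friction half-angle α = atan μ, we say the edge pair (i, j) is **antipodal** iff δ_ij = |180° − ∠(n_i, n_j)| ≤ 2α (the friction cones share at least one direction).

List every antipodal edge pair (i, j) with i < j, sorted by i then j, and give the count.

count = 3; pairs: (0,2), (1,2), (1,3)

α = atan 0.6 = 30.96°;  2α = 61.93°
n_0 = (+0.5853, +0.8108)
n_1 = (-0.7501, +0.6613)
n_2 = (+0.3969, -0.9179)
n_3 = (+0.8867, -0.4623)
  (0,1): δ = 95.58°  ·
  (0,2): δ = 59.20°  ✓
  (0,3): δ = 98.29°  ·
  (1,2): δ = 25.21°  ✓
  (1,3): δ = 13.87°  ✓
  (2,3): δ = 140.92°  ·
antipodal pairs: 3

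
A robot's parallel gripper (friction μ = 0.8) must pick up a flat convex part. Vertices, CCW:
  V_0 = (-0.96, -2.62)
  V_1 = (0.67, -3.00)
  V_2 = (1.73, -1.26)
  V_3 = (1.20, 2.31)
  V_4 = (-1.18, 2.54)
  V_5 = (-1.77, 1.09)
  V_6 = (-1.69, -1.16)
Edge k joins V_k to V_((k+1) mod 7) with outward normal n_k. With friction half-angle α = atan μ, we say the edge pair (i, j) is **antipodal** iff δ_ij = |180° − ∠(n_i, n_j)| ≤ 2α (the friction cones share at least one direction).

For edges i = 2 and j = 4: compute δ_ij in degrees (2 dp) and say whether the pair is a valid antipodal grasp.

δ = 30.59°, valid

α = atan 0.8 = 38.66°;  2α = 77.32°
edge 2: e_2 = (-0.53, +3.57);  n_2 = (+0.9892, +0.1468)
edge 4: e_4 = (-0.59, -1.45);  n_4 = (-0.9263, +0.3769)
∠(n_2, n_4) = 149.41°
δ = |180° − 149.41°| = 30.59°
30.59° ≤ 2α = 77.32°  →  valid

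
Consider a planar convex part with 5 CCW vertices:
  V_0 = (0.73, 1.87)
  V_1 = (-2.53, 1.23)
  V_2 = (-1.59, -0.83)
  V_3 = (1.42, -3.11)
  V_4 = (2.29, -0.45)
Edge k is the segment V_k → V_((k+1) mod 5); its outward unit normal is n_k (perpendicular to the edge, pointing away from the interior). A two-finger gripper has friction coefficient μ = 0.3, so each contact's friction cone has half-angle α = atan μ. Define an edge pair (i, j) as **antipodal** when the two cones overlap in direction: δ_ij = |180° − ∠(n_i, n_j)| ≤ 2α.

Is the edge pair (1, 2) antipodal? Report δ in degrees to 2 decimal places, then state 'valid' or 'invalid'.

δ = 151.67°, invalid

α = atan 0.3 = 16.70°;  2α = 33.40°
edge 1: e_1 = (+0.94, -2.06);  n_1 = (-0.9098, -0.4151)
edge 2: e_2 = (+3.01, -2.28);  n_2 = (-0.6038, -0.7971)
∠(n_1, n_2) = 28.33°
δ = |180° − 28.33°| = 151.67°
151.67° > 2α = 33.40°  →  invalid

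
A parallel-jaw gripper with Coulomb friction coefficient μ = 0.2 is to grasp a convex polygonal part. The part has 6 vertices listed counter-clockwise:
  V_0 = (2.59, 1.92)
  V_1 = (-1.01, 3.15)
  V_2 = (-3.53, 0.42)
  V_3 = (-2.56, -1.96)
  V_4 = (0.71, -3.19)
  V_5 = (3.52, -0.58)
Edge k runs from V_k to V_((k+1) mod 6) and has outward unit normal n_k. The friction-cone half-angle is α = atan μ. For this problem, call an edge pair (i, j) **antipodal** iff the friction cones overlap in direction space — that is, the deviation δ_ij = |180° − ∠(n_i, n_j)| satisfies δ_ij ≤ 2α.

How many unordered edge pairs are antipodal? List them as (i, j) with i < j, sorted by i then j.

α = atan 0.2 = 11.31°;  2α = 22.62°
n_0 = (+0.3233, +0.9463)
n_1 = (-0.7348, +0.6783)
n_2 = (-0.9260, -0.3774)
n_3 = (-0.3521, -0.9360)
n_4 = (+0.6806, -0.7327)
n_5 = (+0.9373, +0.3487)
  (0,1): δ = 113.85°  ·
  (0,2): δ = 48.96°  ·
  (0,3): δ = 1.75°  ✓
  (0,4): δ = 61.75°  ·
  (0,5): δ = 129.27°  ·
  (1,2): δ = 115.12°  ·
  (1,3): δ = 67.90°  ·
  (1,4): δ = 4.40°  ✓
  (1,5): δ = 63.11°  ·
  (2,3): δ = 132.79°  ·
  (2,4): δ = 69.29°  ·
  (2,5): δ = 1.77°  ✓
  (3,4): δ = 116.50°  ·
  (3,5): δ = 48.98°  ·
  (4,5): δ = 112.48°  ·
antipodal pairs: 3

count = 3; pairs: (0,3), (1,4), (2,5)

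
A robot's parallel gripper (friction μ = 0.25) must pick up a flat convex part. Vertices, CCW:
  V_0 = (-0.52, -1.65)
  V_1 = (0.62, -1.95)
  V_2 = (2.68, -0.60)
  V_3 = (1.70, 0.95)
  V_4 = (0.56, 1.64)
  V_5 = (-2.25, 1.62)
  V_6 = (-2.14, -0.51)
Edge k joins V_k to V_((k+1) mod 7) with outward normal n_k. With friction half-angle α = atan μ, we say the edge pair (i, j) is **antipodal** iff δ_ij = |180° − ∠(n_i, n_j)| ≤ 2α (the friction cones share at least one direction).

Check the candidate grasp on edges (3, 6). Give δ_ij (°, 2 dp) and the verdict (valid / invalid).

δ = 3.95°, valid

α = atan 0.25 = 14.04°;  2α = 28.07°
edge 3: e_3 = (-1.14, +0.69);  n_3 = (+0.5178, +0.8555)
edge 6: e_6 = (+1.62, -1.14);  n_6 = (-0.5755, -0.8178)
∠(n_3, n_6) = 176.05°
δ = |180° − 176.05°| = 3.95°
3.95° ≤ 2α = 28.07°  →  valid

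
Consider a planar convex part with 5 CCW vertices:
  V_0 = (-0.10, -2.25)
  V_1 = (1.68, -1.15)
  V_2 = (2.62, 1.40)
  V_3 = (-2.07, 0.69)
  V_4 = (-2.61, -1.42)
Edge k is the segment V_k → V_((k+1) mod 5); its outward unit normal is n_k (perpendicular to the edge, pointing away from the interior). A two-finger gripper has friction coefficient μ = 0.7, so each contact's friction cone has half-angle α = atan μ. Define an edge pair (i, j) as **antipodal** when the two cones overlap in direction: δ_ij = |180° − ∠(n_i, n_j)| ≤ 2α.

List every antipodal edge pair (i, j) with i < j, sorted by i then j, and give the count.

count = 5; pairs: (0,2), (0,3), (1,2), (1,3), (2,4)

α = atan 0.7 = 34.99°;  2α = 69.98°
n_0 = (+0.5257, -0.8507)
n_1 = (+0.9383, -0.3459)
n_2 = (-0.1497, +0.9887)
n_3 = (-0.9688, +0.2479)
n_4 = (-0.3140, -0.9494)
  (0,1): δ = 141.95°  ·
  (0,2): δ = 23.11°  ✓
  (0,3): δ = 43.93°  ✓
  (0,4): δ = 129.99°  ·
  (1,2): δ = 61.16°  ✓
  (1,3): δ = 5.88°  ✓
  (1,4): δ = 91.94°  ·
  (2,3): δ = 112.96°  ·
  (2,4): δ = 26.91°  ✓
  (3,4): δ = 93.94°  ·
antipodal pairs: 5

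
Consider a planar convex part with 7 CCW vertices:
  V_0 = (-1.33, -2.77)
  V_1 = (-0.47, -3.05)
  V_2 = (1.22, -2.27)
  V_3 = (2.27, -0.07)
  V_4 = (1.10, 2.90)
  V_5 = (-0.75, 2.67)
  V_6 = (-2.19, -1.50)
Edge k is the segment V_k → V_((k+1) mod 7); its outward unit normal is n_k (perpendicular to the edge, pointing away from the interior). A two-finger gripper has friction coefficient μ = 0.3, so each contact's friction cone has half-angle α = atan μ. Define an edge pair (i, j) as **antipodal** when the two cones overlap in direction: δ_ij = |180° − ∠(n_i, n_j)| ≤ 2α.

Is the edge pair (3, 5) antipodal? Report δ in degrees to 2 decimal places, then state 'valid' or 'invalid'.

α = atan 0.3 = 16.70°;  2α = 33.40°
edge 3: e_3 = (-1.17, +2.97);  n_3 = (+0.9304, +0.3665)
edge 5: e_5 = (-1.44, -4.17);  n_5 = (-0.9452, +0.3264)
∠(n_3, n_5) = 139.45°
δ = |180° − 139.45°| = 40.55°
40.55° > 2α = 33.40°  →  invalid

δ = 40.55°, invalid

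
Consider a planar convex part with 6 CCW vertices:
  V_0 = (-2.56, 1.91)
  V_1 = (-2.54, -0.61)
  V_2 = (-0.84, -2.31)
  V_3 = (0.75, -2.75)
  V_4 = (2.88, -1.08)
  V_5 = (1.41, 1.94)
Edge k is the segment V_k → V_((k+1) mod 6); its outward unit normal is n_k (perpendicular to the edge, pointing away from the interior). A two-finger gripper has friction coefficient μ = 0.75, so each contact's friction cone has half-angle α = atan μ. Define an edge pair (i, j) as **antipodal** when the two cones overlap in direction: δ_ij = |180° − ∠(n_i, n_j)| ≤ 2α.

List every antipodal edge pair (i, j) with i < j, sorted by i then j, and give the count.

count = 7; pairs: (0,3), (0,4), (1,4), (1,5), (2,4), (2,5), (3,5)

α = atan 0.75 = 36.87°;  2α = 73.74°
n_0 = (-1.0000, -0.0079)
n_1 = (-0.7071, -0.7071)
n_2 = (-0.2667, -0.9638)
n_3 = (+0.6170, -0.7870)
n_4 = (+0.8991, +0.4377)
n_5 = (-0.0076, +1.0000)
  (0,1): δ = 135.45°  ·
  (0,2): δ = 105.92°  ·
  (0,3): δ = 52.36°  ✓
  (0,4): δ = 25.50°  ✓
  (0,5): δ = 89.98°  ·
  (1,2): δ = 150.47°  ·
  (1,3): δ = 96.90°  ·
  (1,4): δ = 19.05°  ✓
  (1,5): δ = 45.43°  ✓
  (2,3): δ = 126.43°  ·
  (2,4): δ = 48.58°  ✓
  (2,5): δ = 15.90°  ✓
  (3,4): δ = 102.14°  ·
  (3,5): δ = 37.66°  ✓
  (4,5): δ = 115.52°  ·
antipodal pairs: 7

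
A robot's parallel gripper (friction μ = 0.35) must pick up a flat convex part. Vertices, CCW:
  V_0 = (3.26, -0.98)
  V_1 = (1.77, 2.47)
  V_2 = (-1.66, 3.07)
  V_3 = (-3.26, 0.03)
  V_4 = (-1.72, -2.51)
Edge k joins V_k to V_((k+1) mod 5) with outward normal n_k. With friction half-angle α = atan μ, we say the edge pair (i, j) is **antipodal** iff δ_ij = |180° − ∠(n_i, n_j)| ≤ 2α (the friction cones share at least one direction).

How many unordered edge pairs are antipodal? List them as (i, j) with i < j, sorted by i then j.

α = atan 0.35 = 19.29°;  2α = 38.58°
n_0 = (+0.9180, +0.3965)
n_1 = (+0.1723, +0.9850)
n_2 = (-0.8849, +0.4657)
n_3 = (-0.8551, -0.5185)
n_4 = (+0.2937, -0.9559)
  (0,1): δ = 123.28°  ·
  (0,2): δ = 51.12°  ·
  (0,3): δ = 7.87°  ✓
  (0,4): δ = 83.72°  ·
  (1,2): δ = 107.84°  ·
  (1,3): δ = 48.85°  ·
  (1,4): δ = 27.00°  ✓
  (2,3): δ = 121.01°  ·
  (2,4): δ = 45.16°  ·
  (3,4): δ = 104.15°  ·
antipodal pairs: 2

count = 2; pairs: (0,3), (1,4)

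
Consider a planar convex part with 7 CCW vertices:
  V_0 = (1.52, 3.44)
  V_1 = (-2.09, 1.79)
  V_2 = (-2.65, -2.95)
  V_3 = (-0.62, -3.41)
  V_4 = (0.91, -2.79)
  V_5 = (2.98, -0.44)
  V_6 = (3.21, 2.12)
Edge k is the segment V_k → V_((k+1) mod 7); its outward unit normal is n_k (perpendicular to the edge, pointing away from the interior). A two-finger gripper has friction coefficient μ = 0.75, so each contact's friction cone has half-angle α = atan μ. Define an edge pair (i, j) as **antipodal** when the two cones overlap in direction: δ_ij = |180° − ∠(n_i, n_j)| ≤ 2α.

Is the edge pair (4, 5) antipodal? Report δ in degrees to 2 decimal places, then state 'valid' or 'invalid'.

δ = 143.76°, invalid

α = atan 0.75 = 36.87°;  2α = 73.74°
edge 4: e_4 = (+2.07, +2.35);  n_4 = (+0.7504, -0.6610)
edge 5: e_5 = (+0.23, +2.56);  n_5 = (+0.9960, -0.0895)
∠(n_4, n_5) = 36.24°
δ = |180° − 36.24°| = 143.76°
143.76° > 2α = 73.74°  →  invalid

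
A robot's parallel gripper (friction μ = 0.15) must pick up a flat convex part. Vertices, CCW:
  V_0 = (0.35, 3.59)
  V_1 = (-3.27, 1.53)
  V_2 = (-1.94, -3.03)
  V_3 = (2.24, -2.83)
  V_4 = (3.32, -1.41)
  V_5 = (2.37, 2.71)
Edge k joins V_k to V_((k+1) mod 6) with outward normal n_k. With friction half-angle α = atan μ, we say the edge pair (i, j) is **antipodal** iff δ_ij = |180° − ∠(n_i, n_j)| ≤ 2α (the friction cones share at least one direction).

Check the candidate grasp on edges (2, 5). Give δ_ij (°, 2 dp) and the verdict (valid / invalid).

δ = 26.28°, invalid

α = atan 0.15 = 8.53°;  2α = 17.06°
edge 2: e_2 = (+4.18, +0.20);  n_2 = (+0.0478, -0.9989)
edge 5: e_5 = (-2.02, +0.88);  n_5 = (+0.3994, +0.9168)
∠(n_2, n_5) = 153.72°
δ = |180° − 153.72°| = 26.28°
26.28° > 2α = 17.06°  →  invalid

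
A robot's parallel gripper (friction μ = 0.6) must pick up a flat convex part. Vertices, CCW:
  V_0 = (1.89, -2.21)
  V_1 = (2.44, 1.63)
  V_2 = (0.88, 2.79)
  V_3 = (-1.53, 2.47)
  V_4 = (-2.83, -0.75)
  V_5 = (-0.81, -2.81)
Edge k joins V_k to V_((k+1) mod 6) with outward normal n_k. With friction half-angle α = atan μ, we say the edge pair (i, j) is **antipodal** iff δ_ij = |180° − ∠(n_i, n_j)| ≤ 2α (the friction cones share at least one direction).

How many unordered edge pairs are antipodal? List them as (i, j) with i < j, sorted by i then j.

α = atan 0.6 = 30.96°;  2α = 61.93°
n_0 = (+0.9899, -0.1418)
n_1 = (+0.5967, +0.8025)
n_2 = (-0.1316, +0.9913)
n_3 = (-0.9273, +0.3744)
n_4 = (-0.7140, -0.7001)
n_5 = (+0.2169, -0.9762)
  (0,1): δ = 118.48°  ·
  (0,2): δ = 74.29°  ·
  (0,3): δ = 13.83°  ✓
  (0,4): δ = 52.59°  ✓
  (0,5): δ = 110.68°  ·
  (1,2): δ = 135.80°  ·
  (1,3): δ = 75.35°  ·
  (1,4): δ = 8.93°  ✓
  (1,5): δ = 49.16°  ✓
  (2,3): δ = 119.55°  ·
  (2,4): δ = 53.13°  ✓
  (2,5): δ = 4.97°  ✓
  (3,4): δ = 113.58°  ·
  (3,5): δ = 55.49°  ✓
  (4,5): δ = 121.91°  ·
antipodal pairs: 7

count = 7; pairs: (0,3), (0,4), (1,4), (1,5), (2,4), (2,5), (3,5)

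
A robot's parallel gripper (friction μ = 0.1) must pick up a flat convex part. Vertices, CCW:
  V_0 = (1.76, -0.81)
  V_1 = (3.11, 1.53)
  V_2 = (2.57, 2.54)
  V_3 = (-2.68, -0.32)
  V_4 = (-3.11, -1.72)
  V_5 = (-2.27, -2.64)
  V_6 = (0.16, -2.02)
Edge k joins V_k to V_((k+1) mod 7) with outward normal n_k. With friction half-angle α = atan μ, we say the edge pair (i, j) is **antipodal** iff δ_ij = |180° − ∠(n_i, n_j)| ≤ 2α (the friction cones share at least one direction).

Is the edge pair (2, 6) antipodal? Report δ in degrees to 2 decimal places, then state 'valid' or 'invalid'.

δ = 8.52°, valid

α = atan 0.1 = 5.71°;  2α = 11.42°
edge 2: e_2 = (-5.25, -2.86);  n_2 = (-0.4784, +0.8782)
edge 6: e_6 = (+1.60, +1.21);  n_6 = (+0.6032, -0.7976)
∠(n_2, n_6) = 171.48°
δ = |180° − 171.48°| = 8.52°
8.52° ≤ 2α = 11.42°  →  valid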